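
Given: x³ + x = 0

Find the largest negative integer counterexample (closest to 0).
Testing negative integers from -1 downward:
x = -1: LHS = (-1)³ + (-1) = -2; -2 = 0 — FAILS  ← closest negative counterexample to 0

Answer: x = -1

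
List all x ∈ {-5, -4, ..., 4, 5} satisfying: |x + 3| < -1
An absolute value is never negative, so the left side is ≥ 0 for every x, while the right side is -1. Tightest case in [-5, 5] is x = -3:
x = -3: LHS = |(-3) + 3| = |0| = 0; 0 < -1 — FAILS
Hence LHS − RHS is never negative, i.e. LHS ≥ RHS throughout, so the claimed relation (<) fails for every integer in [-5, 5].

Answer: None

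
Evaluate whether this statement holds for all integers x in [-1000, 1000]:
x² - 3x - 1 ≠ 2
Track d = LHS − RHS over the integers in [-1000, 1000]. Equality would need d = 0, but d changes sign only between consecutive integers, jumping over 0:
x = -1: LHS = (-1)² - 3·(-1) - 1 = 3; 3 ≠ 2 — holds  (d = 1)
x = 0: LHS = 0² - 3·0 - 1 = -1; -1 ≠ 2 — holds  (d = -3)
x = 3: LHS = 3² - 3·3 - 1 = -1; -1 ≠ 2 — holds  (d = -3)
x = 4: LHS = 4² - 3·4 - 1 = 3; 3 ≠ 2 — holds  (d = 1)
Away from these crossings d keeps a constant sign, and checking every integer in [-1000, 1000] confirms d ≠ 0 throughout. Hence the two sides are never equal, so the relation holds for every integer in [-1000, 1000].

No counterexample exists.

Answer: True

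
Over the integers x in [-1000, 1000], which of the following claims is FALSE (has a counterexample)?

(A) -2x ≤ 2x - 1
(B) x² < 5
(A) x = 0: LHS = -2·0 = 0, RHS = 2·0 - 1 = -1; 0 ≤ -1 — FAILS
(B) x = 3: LHS = 3² = 9; 9 < 5 — FAILS

Answer: Both A and B are false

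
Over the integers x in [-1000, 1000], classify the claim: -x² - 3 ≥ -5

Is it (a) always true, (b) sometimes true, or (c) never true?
Holds at x = 0: LHS = -0² - 3 = -3; -3 ≥ -5 — holds
Fails at x = 2: LHS = -2² - 3 = -7; -7 ≥ -5 — FAILS
It is satisfied by some integers in the range but not all.

Answer: Sometimes true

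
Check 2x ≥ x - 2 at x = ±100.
x = 100: LHS = 2·100 = 200, RHS = 100 - 2 = 98; 200 ≥ 98 — holds
x = -100: LHS = 2·(-100) = -200, RHS = (-100) - 2 = -102; -200 ≥ -102 — FAILS

Answer: Partially: holds for x = 100, fails for x = -100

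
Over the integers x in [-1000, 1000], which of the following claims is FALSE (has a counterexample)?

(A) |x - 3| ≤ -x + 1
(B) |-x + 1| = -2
(A) x = 0: LHS = |0 - 3| = |-3| = 3, RHS = -0 + 1 = 1; 3 ≤ 1 — FAILS
(B) x = 0: LHS = |-0 + 1| = |1| = 1; 1 = -2 — FAILS

Answer: Both A and B are false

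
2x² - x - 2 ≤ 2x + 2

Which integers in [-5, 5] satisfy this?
Holds for: {0, 1, 2}
Fails for: {-5, -4, -3, -2, -1, 3, 4, 5}

Answer: {0, 1, 2}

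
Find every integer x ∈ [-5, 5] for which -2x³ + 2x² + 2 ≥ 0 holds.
Holds for: {-5, -4, -3, -2, -1, 0, 1}
Fails for: {2, 3, 4, 5}

Answer: {-5, -4, -3, -2, -1, 0, 1}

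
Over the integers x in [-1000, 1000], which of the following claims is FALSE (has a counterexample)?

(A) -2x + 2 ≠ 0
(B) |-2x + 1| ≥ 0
(A) x = 1: LHS = -2·1 + 2 = 0; 0 ≠ 0 — FAILS

(B) An absolute value is never negative, so the left side is ≥ 0 for every x, while the right side is 0. Tightest case in [-1000, 1000] is x = 0:
x = 0: LHS = |-2·0 + 1| = |1| = 1; 1 ≥ 0 — holds
Hence LHS − RHS is never negative, i.e. LHS ≥ RHS throughout, so the relation holds for every integer in [-1000, 1000].

Only (A) has a counterexample.

Answer: A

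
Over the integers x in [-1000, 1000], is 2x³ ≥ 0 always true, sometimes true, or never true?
Holds at x = 0: LHS = 2·0³ = 0; 0 ≥ 0 — holds
Fails at x = -1: LHS = 2·(-1)³ = -2; -2 ≥ 0 — FAILS
It is satisfied by some integers in the range but not all.

Answer: Sometimes true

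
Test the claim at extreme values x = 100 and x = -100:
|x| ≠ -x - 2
x = 100: LHS = |100| = 100, RHS = -100 - 2 = -102; 100 ≠ -102 — holds
x = -100: LHS = |-100| = 100, RHS = -(-100) - 2 = 98; 100 ≠ 98 — holds

Answer: Yes, holds for both x = 100 and x = -100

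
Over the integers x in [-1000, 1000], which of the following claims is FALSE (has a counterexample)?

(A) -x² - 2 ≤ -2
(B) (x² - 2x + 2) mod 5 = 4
(A) Over all integers in [-1000, 1000], LHS − RHS is largest at x = 0, where it equals 0:
x = 0: LHS = -0² - 2 = -2; -2 ≤ -2 — holds
At the ends of the range:
x = -1000: LHS = -(-1000)² - 2 = -1000002; -1000002 ≤ -2 — holds
x = 1000: LHS = -1000² - 2 = -1000002; -1000002 ≤ -2 — holds
Hence LHS − RHS is never positive, i.e. LHS ≤ RHS throughout, so the relation holds for every integer in [-1000, 1000].

(B) x = 0: LHS = (0² - 2·0 + 2) mod 5 = 2 mod 5 = 2; 2 = 4 — FAILS

Only (B) has a counterexample.

Answer: B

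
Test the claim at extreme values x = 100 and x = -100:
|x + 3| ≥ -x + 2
x = 100: LHS = |100 + 3| = |103| = 103, RHS = -100 + 2 = -98; 103 ≥ -98 — holds
x = -100: LHS = |(-100) + 3| = |-97| = 97, RHS = -(-100) + 2 = 102; 97 ≥ 102 — FAILS

Answer: Partially: holds for x = 100, fails for x = -100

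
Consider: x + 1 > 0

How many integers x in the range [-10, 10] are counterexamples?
Counterexamples in [-10, 10]: {-10, -9, -8, -7, -6, -5, -4, -3, -2, -1}.

Counting them gives 10 values.

Answer: 10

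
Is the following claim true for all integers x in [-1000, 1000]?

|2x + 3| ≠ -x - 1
The claim fails at x = -2:
x = -2: LHS = |2·(-2) + 3| = |-1| = 1, RHS = -(-2) - 1 = 1; 1 ≠ 1 — FAILS

Because a single integer refutes it, the statement is false.

Answer: False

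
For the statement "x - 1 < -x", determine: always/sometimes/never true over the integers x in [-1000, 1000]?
Holds at x = 0: LHS = 0 - 1 = -1, RHS = -0 = 0; -1 < 0 — holds
Fails at x = 1: LHS = 1 - 1 = 0; 0 < -1 — FAILS
It is satisfied by some integers in the range but not all.

Answer: Sometimes true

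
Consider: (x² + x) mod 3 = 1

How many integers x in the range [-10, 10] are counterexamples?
Counterexamples in [-10, 10]: {-10, -9, -8, -7, -6, -5, -4, -3, -2, -1, 0, 1, 2, 3, 4, 5, 6, 7, 8, 9, 10}.

Counting them gives 21 values.

Answer: 21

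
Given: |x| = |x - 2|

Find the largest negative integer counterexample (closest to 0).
Testing negative integers from -1 downward:
x = -1: LHS = |-1| = 1, RHS = |(-1) - 2| = |-3| = 3; 1 = 3 — FAILS  ← closest negative counterexample to 0

Answer: x = -1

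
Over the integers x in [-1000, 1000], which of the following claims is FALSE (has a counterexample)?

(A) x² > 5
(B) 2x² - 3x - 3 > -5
(A) x = 0: LHS = 0² = 0; 0 > 5 — FAILS

(B) Over all integers in [-1000, 1000], LHS − RHS is smallest at x = 1, where it equals 1:
x = 1: LHS = 2·1² - 3·1 - 3 = -4; -4 > -5 — holds
At the ends of the range:
x = -1000: LHS = 2·(-1000)² - 3·(-1000) - 3 = 2002997; 2002997 > -5 — holds
x = 1000: LHS = 2·1000² - 3·1000 - 3 = 1996997; 1996997 > -5 — holds
Hence LHS − RHS is never zero or negative, i.e. LHS > RHS throughout, so the relation holds for every integer in [-1000, 1000].

Only (A) has a counterexample.

Answer: A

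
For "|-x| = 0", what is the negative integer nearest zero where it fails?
Testing negative integers from -1 downward:
x = -1: LHS = |-(-1)| = |1| = 1; 1 = 0 — FAILS  ← closest negative counterexample to 0

Answer: x = -1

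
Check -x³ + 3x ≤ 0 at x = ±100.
x = 100: LHS = -100³ + 3·100 = -999700; -999700 ≤ 0 — holds
x = -100: LHS = -(-100)³ + 3·(-100) = 999700; 999700 ≤ 0 — FAILS

Answer: Partially: holds for x = 100, fails for x = -100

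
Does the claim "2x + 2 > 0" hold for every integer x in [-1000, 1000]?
The claim fails at x = -1:
x = -1: LHS = 2·(-1) + 2 = 0; 0 > 0 — FAILS

Because a single integer refutes it, the statement is false.

Answer: False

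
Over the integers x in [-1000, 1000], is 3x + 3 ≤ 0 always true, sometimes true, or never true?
Holds at x = -1: LHS = 3·(-1) + 3 = 0; 0 ≤ 0 — holds
Fails at x = 0: LHS = 3·0 + 3 = 3; 3 ≤ 0 — FAILS
It is satisfied by some integers in the range but not all.

Answer: Sometimes true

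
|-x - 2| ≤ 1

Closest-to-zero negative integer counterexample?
Testing negative integers from -1 downward:
x = -1: LHS = |-(-1) - 2| = |-1| = 1; 1 ≤ 1 — holds
x = -2: LHS = |-(-2) - 2| = |0| = 0; 0 ≤ 1 — holds
x = -3: LHS = |-(-3) - 2| = |1| = 1; 1 ≤ 1 — holds
x = -4: LHS = |-(-4) - 2| = |2| = 2; 2 ≤ 1 — FAILS  ← closest negative counterexample to 0

Answer: x = -4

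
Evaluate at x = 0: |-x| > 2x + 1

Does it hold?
x = 0: LHS = |-0| = |0| = 0, RHS = 2·0 + 1 = 1; 0 > 1 — FAILS

The relation fails at x = 0, so x = 0 is a counterexample.

Answer: No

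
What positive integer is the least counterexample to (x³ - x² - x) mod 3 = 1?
Testing positive integers:
x = 1: LHS = (1³ - 1² - 1) mod 3 = (-1) mod 3 = 2; 2 = 1 — FAILS  ← smallest positive counterexample

Answer: x = 1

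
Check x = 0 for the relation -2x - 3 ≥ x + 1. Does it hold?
x = 0: LHS = -2·0 - 3 = -3, RHS = 0 + 1 = 1; -3 ≥ 1 — FAILS

The relation fails at x = 0, so x = 0 is a counterexample.

Answer: No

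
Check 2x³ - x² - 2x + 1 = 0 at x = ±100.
x = 100: LHS = 2·100³ - 100² - 2·100 + 1 = 1989801; 1989801 = 0 — FAILS
x = -100: LHS = 2·(-100)³ - (-100)² - 2·(-100) + 1 = -2009799; -2009799 = 0 — FAILS

Answer: No, fails for both x = 100 and x = -100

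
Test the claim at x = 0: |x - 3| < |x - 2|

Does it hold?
x = 0: LHS = |0 - 3| = |-3| = 3, RHS = |0 - 2| = |-2| = 2; 3 < 2 — FAILS

The relation fails at x = 0, so x = 0 is a counterexample.

Answer: No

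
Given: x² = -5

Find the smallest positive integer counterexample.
Testing positive integers:
x = 1: LHS = 1² = 1; 1 = -5 — FAILS  ← smallest positive counterexample

Answer: x = 1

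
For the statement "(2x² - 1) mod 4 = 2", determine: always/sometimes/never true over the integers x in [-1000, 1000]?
For a polynomial with integer coefficients, its value mod 4 depends only on x mod 4, so it suffices to check one representative of each residue class, x = 0, 1, 2, 3:
x = 0: LHS = (2·0² - 1) mod 4 = (-1) mod 4 = 3; 3 = 2 — FAILS
x = 1: LHS = (2·1² - 1) mod 4 = 1 mod 4 = 1; 1 = 2 — FAILS
x = 2: LHS = (2·2² - 1) mod 4 = 7 mod 4 = 3; 3 = 2 — FAILS
x = 3: LHS = (2·3² - 1) mod 4 = 17 mod 4 = 1; 1 = 2 — FAILS
The relation fails in every residue class, so the claimed relation (=) fails for every integer in [-1000, 1000].

No integer in the range satisfies it.

Answer: Never true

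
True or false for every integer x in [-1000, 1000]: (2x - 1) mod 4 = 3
The claim fails at x = 1:
x = 1: LHS = (2·1 - 1) mod 4 = 1 mod 4 = 1; 1 = 3 — FAILS

Because a single integer refutes it, the statement is false.

Answer: False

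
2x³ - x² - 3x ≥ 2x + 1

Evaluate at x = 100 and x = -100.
x = 100: LHS = 2·100³ - 100² - 3·100 = 1989700, RHS = 2·100 + 1 = 201; 1989700 ≥ 201 — holds
x = -100: LHS = 2·(-100)³ - (-100)² - 3·(-100) = -2009700, RHS = 2·(-100) + 1 = -199; -2009700 ≥ -199 — FAILS

Answer: Partially: holds for x = 100, fails for x = -100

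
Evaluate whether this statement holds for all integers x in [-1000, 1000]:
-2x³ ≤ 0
The claim fails at x = -1:
x = -1: LHS = -2·(-1)³ = 2; 2 ≤ 0 — FAILS

Because a single integer refutes it, the statement is false.

Answer: False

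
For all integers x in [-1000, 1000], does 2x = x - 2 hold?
The claim fails at x = 0:
x = 0: LHS = 2·0 = 0, RHS = 0 - 2 = -2; 0 = -2 — FAILS

Because a single integer refutes it, the statement is false.

Answer: False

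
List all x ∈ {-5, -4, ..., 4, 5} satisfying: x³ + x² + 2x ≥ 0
Holds for: {0, 1, 2, 3, 4, 5}
Fails for: {-5, -4, -3, -2, -1}

Answer: {0, 1, 2, 3, 4, 5}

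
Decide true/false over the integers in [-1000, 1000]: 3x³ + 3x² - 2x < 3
The claim fails at x = 1:
x = 1: LHS = 3·1³ + 3·1² - 2·1 = 4; 4 < 3 — FAILS

Because a single integer refutes it, the statement is false.

Answer: False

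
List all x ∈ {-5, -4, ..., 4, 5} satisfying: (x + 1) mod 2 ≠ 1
Holds for: {-5, -3, -1, 1, 3, 5}
Fails for: {-4, -2, 0, 2, 4}

Answer: {-5, -3, -1, 1, 3, 5}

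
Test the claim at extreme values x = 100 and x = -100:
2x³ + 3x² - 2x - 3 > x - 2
x = 100: LHS = 2·100³ + 3·100² - 2·100 - 3 = 2029797, RHS = 100 - 2 = 98; 2029797 > 98 — holds
x = -100: LHS = 2·(-100)³ + 3·(-100)² - 2·(-100) - 3 = -1969803, RHS = (-100) - 2 = -102; -1969803 > -102 — FAILS

Answer: Partially: holds for x = 100, fails for x = -100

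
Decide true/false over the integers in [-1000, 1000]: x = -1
The claim fails at x = 0:
x = 0: 0 = -1 — FAILS

Because a single integer refutes it, the statement is false.

Answer: False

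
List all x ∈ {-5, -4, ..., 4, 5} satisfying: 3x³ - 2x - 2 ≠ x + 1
Track d = LHS − RHS over the integers in [-5, 5]. Equality would need d = 0, but d changes sign only between consecutive integers, jumping over 0:
x = 1: LHS = 3·1³ - 2·1 - 2 = -1, RHS = 1 + 1 = 2; -1 ≠ 2 — holds  (d = -3)
x = 2: LHS = 3·2³ - 2·2 - 2 = 18, RHS = 2 + 1 = 3; 18 ≠ 3 — holds  (d = 15)
Away from these crossings d keeps a constant sign, and checking every integer in [-5, 5] confirms d ≠ 0 throughout. Hence the two sides are never equal, so the relation holds for every integer in [-5, 5].

Answer: All integers in [-5, 5]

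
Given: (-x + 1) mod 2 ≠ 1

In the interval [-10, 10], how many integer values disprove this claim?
Counterexamples in [-10, 10]: {-10, -8, -6, -4, -2, 0, 2, 4, 6, 8, 10}.

Counting them gives 11 values.

Answer: 11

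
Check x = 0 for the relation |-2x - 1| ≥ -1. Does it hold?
x = 0: LHS = |-2·0 - 1| = |-1| = 1; 1 ≥ -1 — holds

The relation is satisfied at x = 0.

Answer: Yes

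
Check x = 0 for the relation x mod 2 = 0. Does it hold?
x = 0: LHS = 0 mod 2 = 0; 0 = 0 — holds

The relation is satisfied at x = 0.

Answer: Yes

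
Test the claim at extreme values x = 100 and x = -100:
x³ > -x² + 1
x = 100: LHS = 100³ = 1000000, RHS = -100² + 1 = -9999; 1000000 > -9999 — holds
x = -100: LHS = (-100)³ = -1000000, RHS = -(-100)² + 1 = -9999; -1000000 > -9999 — FAILS

Answer: Partially: holds for x = 100, fails for x = -100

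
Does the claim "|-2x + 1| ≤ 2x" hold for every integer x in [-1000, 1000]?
The claim fails at x = 0:
x = 0: LHS = |-2·0 + 1| = |1| = 1, RHS = 2·0 = 0; 1 ≤ 0 — FAILS

Because a single integer refutes it, the statement is false.

Answer: False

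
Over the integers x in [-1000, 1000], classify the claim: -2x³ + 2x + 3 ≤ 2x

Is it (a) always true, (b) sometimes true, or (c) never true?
Holds at x = 2: LHS = -2·2³ + 2·2 + 3 = -9, RHS = 2·2 = 4; -9 ≤ 4 — holds
Fails at x = 0: LHS = -2·0³ + 2·0 + 3 = 3, RHS = 2·0 = 0; 3 ≤ 0 — FAILS
It is satisfied by some integers in the range but not all.

Answer: Sometimes true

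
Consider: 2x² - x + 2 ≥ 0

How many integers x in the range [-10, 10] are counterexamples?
Over all integers in [-10, 10], LHS − RHS is smallest at x = 0, where it equals 2:
x = 0: LHS = 2·0² - 0 + 2 = 2; 2 ≥ 0 — holds
At the ends of the range:
x = -10: LHS = 2·(-10)² - (-10) + 2 = 212; 212 ≥ 0 — holds
x = 10: LHS = 2·10² - 10 + 2 = 192; 192 ≥ 0 — holds
Hence LHS − RHS is never negative, i.e. LHS ≥ RHS throughout, so the relation holds for every integer in [-10, 10].

No counterexample appears in that range.

Answer: 0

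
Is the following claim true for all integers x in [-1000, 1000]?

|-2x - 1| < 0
The claim fails at x = 0:
x = 0: LHS = |-2·0 - 1| = |-1| = 1; 1 < 0 — FAILS

Because a single integer refutes it, the statement is false.

Answer: False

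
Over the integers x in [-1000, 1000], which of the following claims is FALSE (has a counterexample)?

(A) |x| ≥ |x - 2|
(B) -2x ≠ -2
(A) x = 0: LHS = |0| = 0, RHS = |0 - 2| = |-2| = 2; 0 ≥ 2 — FAILS
(B) x = 1: LHS = -2·1 = -2; -2 ≠ -2 — FAILS

Answer: Both A and B are false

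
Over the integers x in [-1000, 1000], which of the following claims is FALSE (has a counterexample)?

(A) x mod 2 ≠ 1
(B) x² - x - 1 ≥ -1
(A) x = 1: LHS = 1 mod 2 = 1; 1 ≠ 1 — FAILS

(B) Over all integers in [-1000, 1000], LHS − RHS is smallest at x = 0, where it equals 0:
x = 0: LHS = 0² - 0 - 1 = -1; -1 ≥ -1 — holds
At the ends of the range:
x = -1000: LHS = (-1000)² - (-1000) - 1 = 1000999; 1000999 ≥ -1 — holds
x = 1000: LHS = 1000² - 1000 - 1 = 998999; 998999 ≥ -1 — holds
Hence LHS − RHS is never negative, i.e. LHS ≥ RHS throughout, so the relation holds for every integer in [-1000, 1000].

Only (A) has a counterexample.

Answer: A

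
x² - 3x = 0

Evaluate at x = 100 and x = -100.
x = 100: LHS = 100² - 3·100 = 9700; 9700 = 0 — FAILS
x = -100: LHS = (-100)² - 3·(-100) = 10300; 10300 = 0 — FAILS

Answer: No, fails for both x = 100 and x = -100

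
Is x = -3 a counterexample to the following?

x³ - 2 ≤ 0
Substitute x = -3 into the relation:
x = -3: LHS = (-3)³ - 2 = -29; -29 ≤ 0 — holds

The claim holds here, so x = -3 is not a counterexample. (A counterexample exists elsewhere, e.g. x = 2.)

Answer: No, x = -3 is not a counterexample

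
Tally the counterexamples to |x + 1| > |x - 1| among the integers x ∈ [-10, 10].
Counterexamples in [-10, 10]: {-10, -9, -8, -7, -6, -5, -4, -3, -2, -1, 0}.

Counting them gives 11 values.

Answer: 11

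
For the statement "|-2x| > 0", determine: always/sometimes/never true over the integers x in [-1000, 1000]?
Holds at x = 1: LHS = |-2·1| = |-2| = 2; 2 > 0 — holds
Fails at x = 0: LHS = |-2·0| = |0| = 0; 0 > 0 — FAILS
It is satisfied by some integers in the range but not all.

Answer: Sometimes true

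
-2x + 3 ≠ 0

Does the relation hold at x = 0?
x = 0: LHS = -2·0 + 3 = 3; 3 ≠ 0 — holds

The relation is satisfied at x = 0.

Answer: Yes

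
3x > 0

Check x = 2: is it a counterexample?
Substitute x = 2 into the relation:
x = 2: LHS = 3·2 = 6; 6 > 0 — holds

The claim holds here, so x = 2 is not a counterexample. (A counterexample exists elsewhere, e.g. x = 0.)

Answer: No, x = 2 is not a counterexample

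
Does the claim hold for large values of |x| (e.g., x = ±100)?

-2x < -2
x = 100: LHS = -2·100 = -200; -200 < -2 — holds
x = -100: LHS = -2·(-100) = 200; 200 < -2 — FAILS

Answer: Partially: holds for x = 100, fails for x = -100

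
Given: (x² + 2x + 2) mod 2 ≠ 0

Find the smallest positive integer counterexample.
Testing positive integers:
x = 1: LHS = (1² + 2·1 + 2) mod 2 = 5 mod 2 = 1; 1 ≠ 0 — holds
x = 2: LHS = (2² + 2·2 + 2) mod 2 = 10 mod 2 = 0; 0 ≠ 0 — FAILS  ← smallest positive counterexample

Answer: x = 2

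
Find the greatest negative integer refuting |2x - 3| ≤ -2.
Testing negative integers from -1 downward:
x = -1: LHS = |2·(-1) - 3| = |-5| = 5; 5 ≤ -2 — FAILS  ← closest negative counterexample to 0

Answer: x = -1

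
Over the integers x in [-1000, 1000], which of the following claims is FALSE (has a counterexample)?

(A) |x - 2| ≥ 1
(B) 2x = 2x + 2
(A) x = 2: LHS = |2 - 2| = |0| = 0; 0 ≥ 1 — FAILS
(B) x = 0: LHS = 2·0 = 0, RHS = 2·0 + 2 = 2; 0 = 2 — FAILS

Answer: Both A and B are false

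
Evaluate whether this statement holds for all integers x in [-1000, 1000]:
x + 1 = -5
The claim fails at x = 0:
x = 0: LHS = 0 + 1 = 1; 1 = -5 — FAILS

Because a single integer refutes it, the statement is false.

Answer: False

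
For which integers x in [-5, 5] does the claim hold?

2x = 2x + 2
Over all integers in [-5, 5], LHS − RHS is always negative; it is closest to 0 at x = 0, where it equals -2:
x = 0: LHS = 2·0 = 0, RHS = 2·0 + 2 = 2; 0 = 2 — FAILS
At the ends of the range:
x = -5: LHS = 2·(-5) = -10, RHS = 2·(-5) + 2 = -8; -10 = -8 — FAILS
x = 5: LHS = 2·5 = 10, RHS = 2·5 + 2 = 12; 10 = 12 — FAILS
Hence LHS − RHS is never 0, i.e. the two sides are never equal, so the claimed relation (=) fails for every integer in [-5, 5].

Answer: None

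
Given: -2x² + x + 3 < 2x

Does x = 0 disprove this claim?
Substitute x = 0 into the relation:
x = 0: LHS = -2·0² + 0 + 3 = 3, RHS = 2·0 = 0; 3 < 0 — FAILS

Since the claim fails at x = 0, this value is a counterexample.

Answer: Yes, x = 0 is a counterexample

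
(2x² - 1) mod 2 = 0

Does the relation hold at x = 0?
x = 0: LHS = (2·0² - 1) mod 2 = (-1) mod 2 = 1; 1 = 0 — FAILS

The relation fails at x = 0, so x = 0 is a counterexample.

Answer: No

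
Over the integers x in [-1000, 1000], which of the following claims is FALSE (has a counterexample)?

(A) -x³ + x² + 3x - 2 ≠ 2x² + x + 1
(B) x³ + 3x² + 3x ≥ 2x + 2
(A) Track d = LHS − RHS over the integers in [-1000, 1000]. Equality would need d = 0, but d changes sign only between consecutive integers, jumping over 0:
x = -3: LHS = -(-3)³ + (-3)² + 3·(-3) - 2 = 25, RHS = 2·(-3)² + (-3) + 1 = 16; 25 ≠ 16 — holds  (d = 9)
x = -2: LHS = -(-2)³ + (-2)² + 3·(-2) - 2 = 4, RHS = 2·(-2)² + (-2) + 1 = 7; 4 ≠ 7 — holds  (d = -3)
Away from these crossings d keeps a constant sign, and checking every integer in [-1000, 1000] confirms d ≠ 0 throughout. Hence the two sides are never equal, so the relation holds for every integer in [-1000, 1000].

(B) x = 0: LHS = 0³ + 3·0² + 3·0 = 0, RHS = 2·0 + 2 = 2; 0 ≥ 2 — FAILS

Only (B) has a counterexample.

Answer: B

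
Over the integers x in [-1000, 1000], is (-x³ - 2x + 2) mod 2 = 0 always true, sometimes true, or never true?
Holds at x = 0: LHS = (-0³ - 2·0 + 2) mod 2 = 2 mod 2 = 0; 0 = 0 — holds
Fails at x = 1: LHS = (-1³ - 2·1 + 2) mod 2 = (-1) mod 2 = 1; 1 = 0 — FAILS
It is satisfied by some integers in the range but not all.

Answer: Sometimes true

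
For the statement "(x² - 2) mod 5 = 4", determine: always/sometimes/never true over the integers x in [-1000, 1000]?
Holds at x = 1: LHS = (1² - 2) mod 5 = (-1) mod 5 = 4; 4 = 4 — holds
Fails at x = 0: LHS = (0² - 2) mod 5 = (-2) mod 5 = 3; 3 = 4 — FAILS
It is satisfied by some integers in the range but not all.

Answer: Sometimes true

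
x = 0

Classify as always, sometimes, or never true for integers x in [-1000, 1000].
Holds at x = 0: 0 = 0 — holds
Fails at x = 1: 1 = 0 — FAILS
It is satisfied by some integers in the range but not all.

Answer: Sometimes true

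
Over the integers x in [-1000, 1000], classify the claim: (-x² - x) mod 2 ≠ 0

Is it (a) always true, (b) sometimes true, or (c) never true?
For a polynomial with integer coefficients, its value mod 2 depends only on x mod 2, so it suffices to check one representative of each residue class, x = 0, 1:
x = 0: LHS = (-0² - 0) mod 2 = 0 mod 2 = 0; 0 ≠ 0 — FAILS
x = 1: LHS = (-1² - 1) mod 2 = (-2) mod 2 = 0; 0 ≠ 0 — FAILS
The relation fails in every residue class, so the claimed relation (≠) fails for every integer in [-1000, 1000].

No integer in the range satisfies it.

Answer: Never true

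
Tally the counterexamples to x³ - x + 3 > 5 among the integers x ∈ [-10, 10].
Counterexamples in [-10, 10]: {-10, -9, -8, -7, -6, -5, -4, -3, -2, -1, 0, 1}.

Counting them gives 12 values.

Answer: 12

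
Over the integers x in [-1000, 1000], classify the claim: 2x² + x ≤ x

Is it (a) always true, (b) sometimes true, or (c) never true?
Holds at x = 0: LHS = 2·0² + 0 = 0; 0 ≤ 0 — holds
Fails at x = 1: LHS = 2·1² + 1 = 3; 3 ≤ 1 — FAILS
It is satisfied by some integers in the range but not all.

Answer: Sometimes true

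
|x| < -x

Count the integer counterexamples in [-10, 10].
Counterexamples in [-10, 10]: {-10, -9, -8, -7, -6, -5, -4, -3, -2, -1, 0, 1, 2, 3, 4, 5, 6, 7, 8, 9, 10}.

Counting them gives 21 values.

Answer: 21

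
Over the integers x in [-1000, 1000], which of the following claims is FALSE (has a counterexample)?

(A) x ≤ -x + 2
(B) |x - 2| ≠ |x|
(A) x = 2: RHS = -2 + 2 = 0; 2 ≤ 0 — FAILS
(B) x = 1: LHS = |1 - 2| = |-1| = 1, RHS = |1| = 1; 1 ≠ 1 — FAILS

Answer: Both A and B are false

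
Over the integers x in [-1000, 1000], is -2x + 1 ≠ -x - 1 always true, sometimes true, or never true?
Holds at x = 0: LHS = -2·0 + 1 = 1, RHS = -0 - 1 = -1; 1 ≠ -1 — holds
Fails at x = 2: LHS = -2·2 + 1 = -3, RHS = -2 - 1 = -3; -3 ≠ -3 — FAILS
It is satisfied by some integers in the range but not all.

Answer: Sometimes true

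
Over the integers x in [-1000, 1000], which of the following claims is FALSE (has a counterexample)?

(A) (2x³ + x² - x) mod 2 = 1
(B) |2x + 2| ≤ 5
(A) x = 0: LHS = (2·0³ + 0² - 0) mod 2 = 0 mod 2 = 0; 0 = 1 — FAILS
(B) x = 2: LHS = |2·2 + 2| = |6| = 6; 6 ≤ 5 — FAILS

Answer: Both A and B are false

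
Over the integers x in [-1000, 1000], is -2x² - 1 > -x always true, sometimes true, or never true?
Over all integers in [-1000, 1000], LHS − RHS is largest at x = 0, where it equals -1:
x = 0: LHS = -2·0² - 1 = -1, RHS = -0 = 0; -1 > 0 — FAILS
At the ends of the range:
x = -1000: LHS = -2·(-1000)² - 1 = -2000001, RHS = -(-1000) = 1000; -2000001 > 1000 — FAILS
x = 1000: LHS = -2·1000² - 1 = -2000001; -2000001 > -1000 — FAILS
Hence LHS − RHS is never positive, i.e. LHS ≤ RHS throughout, so the claimed relation (>) fails for every integer in [-1000, 1000].

No integer in the range satisfies it.

Answer: Never true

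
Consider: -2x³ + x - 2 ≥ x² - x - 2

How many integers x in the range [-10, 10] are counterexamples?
Counterexamples in [-10, 10]: {-1, 1, 2, 3, 4, 5, 6, 7, 8, 9, 10}.

Counting them gives 11 values.

Answer: 11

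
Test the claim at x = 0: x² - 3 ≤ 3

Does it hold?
x = 0: LHS = 0² - 3 = -3; -3 ≤ 3 — holds

The relation is satisfied at x = 0.

Answer: Yes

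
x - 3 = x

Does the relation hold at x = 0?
x = 0: LHS = 0 - 3 = -3; -3 = 0 — FAILS

The relation fails at x = 0, so x = 0 is a counterexample.

Answer: No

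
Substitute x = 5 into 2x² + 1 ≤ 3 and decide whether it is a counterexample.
Substitute x = 5 into the relation:
x = 5: LHS = 2·5² + 1 = 51; 51 ≤ 3 — FAILS

Since the claim fails at x = 5, this value is a counterexample.

Answer: Yes, x = 5 is a counterexample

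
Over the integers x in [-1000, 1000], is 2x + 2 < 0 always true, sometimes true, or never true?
Holds at x = -2: LHS = 2·(-2) + 2 = -2; -2 < 0 — holds
Fails at x = 0: LHS = 2·0 + 2 = 2; 2 < 0 — FAILS
It is satisfied by some integers in the range but not all.

Answer: Sometimes true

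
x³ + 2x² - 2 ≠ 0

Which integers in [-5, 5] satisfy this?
Track d = LHS − RHS over the integers in [-5, 5]. Equality would need d = 0, but d changes sign only between consecutive integers, jumping over 0:
x = 0: LHS = 0³ + 2·0² - 2 = -2; -2 ≠ 0 — holds  (d = -2)
x = 1: LHS = 1³ + 2·1² - 2 = 1; 1 ≠ 0 — holds  (d = 1)
Away from these crossings d keeps a constant sign, and checking every integer in [-5, 5] confirms d ≠ 0 throughout. Hence the two sides are never equal, so the relation holds for every integer in [-5, 5].

Answer: All integers in [-5, 5]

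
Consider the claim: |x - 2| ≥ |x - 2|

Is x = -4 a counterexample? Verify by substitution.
Substitute x = -4 into the relation:
x = -4: LHS = |(-4) - 2| = |-6| = 6, RHS = |(-4) - 2| = |-6| = 6; 6 ≥ 6 — holds

The relation holds at x = -4, so it is not a counterexample.

Answer: No, x = -4 is not a counterexample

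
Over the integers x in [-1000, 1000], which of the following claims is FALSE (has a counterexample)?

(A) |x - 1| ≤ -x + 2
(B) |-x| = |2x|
(A) x = 2: LHS = |2 - 1| = |1| = 1, RHS = -2 + 2 = 0; 1 ≤ 0 — FAILS
(B) x = 1: LHS = |-1| = 1, RHS = |2·1| = |2| = 2; 1 = 2 — FAILS

Answer: Both A and B are false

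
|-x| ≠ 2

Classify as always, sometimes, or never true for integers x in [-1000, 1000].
Holds at x = 0: LHS = |-0| = |0| = 0; 0 ≠ 2 — holds
Fails at x = 2: LHS = |-2| = 2; 2 ≠ 2 — FAILS
It is satisfied by some integers in the range but not all.

Answer: Sometimes true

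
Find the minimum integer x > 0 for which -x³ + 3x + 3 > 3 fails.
Testing positive integers:
x = 1: LHS = -1³ + 3·1 + 3 = 5; 5 > 3 — holds
x = 2: LHS = -2³ + 3·2 + 3 = 1; 1 > 3 — FAILS  ← smallest positive counterexample

Answer: x = 2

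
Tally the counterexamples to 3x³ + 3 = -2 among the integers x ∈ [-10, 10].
Counterexamples in [-10, 10]: {-10, -9, -8, -7, -6, -5, -4, -3, -2, -1, 0, 1, 2, 3, 4, 5, 6, 7, 8, 9, 10}.

Counting them gives 21 values.

Answer: 21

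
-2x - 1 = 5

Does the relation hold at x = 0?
x = 0: LHS = -2·0 - 1 = -1; -1 = 5 — FAILS

The relation fails at x = 0, so x = 0 is a counterexample.

Answer: No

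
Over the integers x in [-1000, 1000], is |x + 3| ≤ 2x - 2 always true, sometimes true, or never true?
Holds at x = 5: LHS = |5 + 3| = |8| = 8, RHS = 2·5 - 2 = 8; 8 ≤ 8 — holds
Fails at x = 0: LHS = |0 + 3| = |3| = 3, RHS = 2·0 - 2 = -2; 3 ≤ -2 — FAILS
It is satisfied by some integers in the range but not all.

Answer: Sometimes true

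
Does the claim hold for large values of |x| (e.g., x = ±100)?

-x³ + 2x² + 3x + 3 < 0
x = 100: LHS = -100³ + 2·100² + 3·100 + 3 = -979697; -979697 < 0 — holds
x = -100: LHS = -(-100)³ + 2·(-100)² + 3·(-100) + 3 = 1019703; 1019703 < 0 — FAILS

Answer: Partially: holds for x = 100, fails for x = -100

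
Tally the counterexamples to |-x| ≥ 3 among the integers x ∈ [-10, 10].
Counterexamples in [-10, 10]: {-2, -1, 0, 1, 2}.

Counting them gives 5 values.

Answer: 5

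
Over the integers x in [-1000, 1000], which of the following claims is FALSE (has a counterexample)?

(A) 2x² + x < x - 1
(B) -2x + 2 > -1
(A) x = 0: LHS = 2·0² + 0 = 0, RHS = 0 - 1 = -1; 0 < -1 — FAILS
(B) x = 2: LHS = -2·2 + 2 = -2; -2 > -1 — FAILS

Answer: Both A and B are false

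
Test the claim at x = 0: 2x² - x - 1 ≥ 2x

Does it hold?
x = 0: LHS = 2·0² - 0 - 1 = -1, RHS = 2·0 = 0; -1 ≥ 0 — FAILS

The relation fails at x = 0, so x = 0 is a counterexample.

Answer: No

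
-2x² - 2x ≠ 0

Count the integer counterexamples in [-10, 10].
Counterexamples in [-10, 10]: {-1, 0}.

Counting them gives 2 values.

Answer: 2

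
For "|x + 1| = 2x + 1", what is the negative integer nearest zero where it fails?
Testing negative integers from -1 downward:
x = -1: LHS = |(-1) + 1| = |0| = 0, RHS = 2·(-1) + 1 = -1; 0 = -1 — FAILS  ← closest negative counterexample to 0

Answer: x = -1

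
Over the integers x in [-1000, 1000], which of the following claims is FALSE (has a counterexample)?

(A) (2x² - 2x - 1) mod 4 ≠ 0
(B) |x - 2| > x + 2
(A) For a polynomial with integer coefficients, its value mod 4 depends only on x mod 4, so it suffices to check one representative of each residue class, x = 0, 1, 2, 3:
x = 0: LHS = (2·0² - 2·0 - 1) mod 4 = (-1) mod 4 = 3; 3 ≠ 0 — holds
x = 1: LHS = (2·1² - 2·1 - 1) mod 4 = (-1) mod 4 = 3; 3 ≠ 0 — holds
x = 2: LHS = (2·2² - 2·2 - 1) mod 4 = 3 mod 4 = 3; 3 ≠ 0 — holds
x = 3: LHS = (2·3² - 2·3 - 1) mod 4 = 11 mod 4 = 3; 3 ≠ 0 — holds
The relation holds in every residue class, so the relation holds for every integer in [-1000, 1000].

(B) x = 0: LHS = |0 - 2| = |-2| = 2, RHS = 0 + 2 = 2; 2 > 2 — FAILS

Only (B) has a counterexample.

Answer: B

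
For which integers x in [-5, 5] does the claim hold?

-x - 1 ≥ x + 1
Holds for: {-5, -4, -3, -2, -1}
Fails for: {0, 1, 2, 3, 4, 5}

Answer: {-5, -4, -3, -2, -1}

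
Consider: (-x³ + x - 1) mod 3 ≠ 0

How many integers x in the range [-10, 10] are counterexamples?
For a polynomial with integer coefficients, its value mod 3 depends only on x mod 3, so it suffices to check one representative of each residue class, x = 0, 1, 2:
x = 0: LHS = (-0³ + 0 - 1) mod 3 = (-1) mod 3 = 2; 2 ≠ 0 — holds
x = 1: LHS = (-1³ + 1 - 1) mod 3 = (-1) mod 3 = 2; 2 ≠ 0 — holds
x = 2: LHS = (-2³ + 2 - 1) mod 3 = (-7) mod 3 = 2; 2 ≠ 0 — holds
The relation holds in every residue class, so the relation holds for every integer in [-10, 10].

No counterexample appears in that range.

Answer: 0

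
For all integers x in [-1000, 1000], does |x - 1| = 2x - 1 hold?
The claim fails at x = 0:
x = 0: LHS = |0 - 1| = |-1| = 1, RHS = 2·0 - 1 = -1; 1 = -1 — FAILS

Because a single integer refutes it, the statement is false.

Answer: False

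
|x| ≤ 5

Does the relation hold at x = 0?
x = 0: LHS = |0| = 0; 0 ≤ 5 — holds

The relation is satisfied at x = 0.

Answer: Yes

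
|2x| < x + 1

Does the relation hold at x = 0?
x = 0: LHS = |2·0| = |0| = 0, RHS = 0 + 1 = 1; 0 < 1 — holds

The relation is satisfied at x = 0.

Answer: Yes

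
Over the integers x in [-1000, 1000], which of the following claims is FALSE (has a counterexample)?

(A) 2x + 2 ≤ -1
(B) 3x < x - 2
(A) x = 0: LHS = 2·0 + 2 = 2; 2 ≤ -1 — FAILS
(B) x = 0: LHS = 3·0 = 0, RHS = 0 - 2 = -2; 0 < -2 — FAILS

Answer: Both A and B are false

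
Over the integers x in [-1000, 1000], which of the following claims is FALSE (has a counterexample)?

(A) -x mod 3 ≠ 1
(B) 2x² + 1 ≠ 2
(A) x = -1: LHS = (-(-1)) mod 3 = 1 mod 3 = 1; 1 ≠ 1 — FAILS

(B) Track d = LHS − RHS over the integers in [-1000, 1000]. Equality would need d = 0, but d changes sign only between consecutive integers, jumping over 0:
x = -1: LHS = 2·(-1)² + 1 = 3; 3 ≠ 2 — holds  (d = 1)
x = 0: LHS = 2·0² + 1 = 1; 1 ≠ 2 — holds  (d = -1)
x = 0: LHS = 2·0² + 1 = 1; 1 ≠ 2 — holds  (d = -1)
x = 1: LHS = 2·1² + 1 = 3; 3 ≠ 2 — holds  (d = 1)
Away from these crossings d keeps a constant sign, and checking every integer in [-1000, 1000] confirms d ≠ 0 throughout. Hence the two sides are never equal, so the relation holds for every integer in [-1000, 1000].

Only (A) has a counterexample.

Answer: A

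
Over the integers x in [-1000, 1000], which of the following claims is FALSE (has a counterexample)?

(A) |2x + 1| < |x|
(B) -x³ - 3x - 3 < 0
(A) x = 0: LHS = |2·0 + 1| = |1| = 1, RHS = |0| = 0; 1 < 0 — FAILS
(B) x = -1: LHS = -(-1)³ - 3·(-1) - 3 = 1; 1 < 0 — FAILS

Answer: Both A and B are false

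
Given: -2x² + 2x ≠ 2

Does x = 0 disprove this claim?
Substitute x = 0 into the relation:
x = 0: LHS = -2·0² + 2·0 = 0; 0 ≠ 2 — holds

The relation holds at x = 0, so it is not a counterexample.

Answer: No, x = 0 is not a counterexample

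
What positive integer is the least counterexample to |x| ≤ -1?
Testing positive integers:
x = 1: LHS = |1| = 1; 1 ≤ -1 — FAILS  ← smallest positive counterexample

Answer: x = 1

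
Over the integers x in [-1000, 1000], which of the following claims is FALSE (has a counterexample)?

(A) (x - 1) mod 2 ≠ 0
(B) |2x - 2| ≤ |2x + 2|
(A) x = 1: LHS = (1 - 1) mod 2 = 0 mod 2 = 0; 0 ≠ 0 — FAILS
(B) x = -1: LHS = |2·(-1) - 2| = |-4| = 4, RHS = |2·(-1) + 2| = |0| = 0; 4 ≤ 0 — FAILS

Answer: Both A and B are false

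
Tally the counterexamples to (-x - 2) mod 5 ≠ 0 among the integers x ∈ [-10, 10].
Counterexamples in [-10, 10]: {-7, -2, 3, 8}.

Counting them gives 4 values.

Answer: 4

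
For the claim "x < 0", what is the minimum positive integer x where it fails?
Testing positive integers:
x = 1: 1 < 0 — FAILS  ← smallest positive counterexample

Answer: x = 1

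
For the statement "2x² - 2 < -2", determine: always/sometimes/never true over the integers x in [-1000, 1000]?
Over all integers in [-1000, 1000], LHS − RHS is smallest at x = 0, where it equals 0:
x = 0: LHS = 2·0² - 2 = -2; -2 < -2 — FAILS
At the ends of the range:
x = -1000: LHS = 2·(-1000)² - 2 = 1999998; 1999998 < -2 — FAILS
x = 1000: LHS = 2·1000² - 2 = 1999998; 1999998 < -2 — FAILS
Hence LHS − RHS is never negative, i.e. LHS ≥ RHS throughout, so the claimed relation (<) fails for every integer in [-1000, 1000].

No integer in the range satisfies it.

Answer: Never true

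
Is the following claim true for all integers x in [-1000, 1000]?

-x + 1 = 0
The claim fails at x = 0:
x = 0: LHS = -0 + 1 = 1; 1 = 0 — FAILS

Because a single integer refutes it, the statement is false.

Answer: False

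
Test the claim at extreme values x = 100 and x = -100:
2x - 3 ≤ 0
x = 100: LHS = 2·100 - 3 = 197; 197 ≤ 0 — FAILS
x = -100: LHS = 2·(-100) - 3 = -203; -203 ≤ 0 — holds

Answer: Partially: fails for x = 100, holds for x = -100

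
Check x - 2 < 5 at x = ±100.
x = 100: LHS = 100 - 2 = 98; 98 < 5 — FAILS
x = -100: LHS = (-100) - 2 = -102; -102 < 5 — holds

Answer: Partially: fails for x = 100, holds for x = -100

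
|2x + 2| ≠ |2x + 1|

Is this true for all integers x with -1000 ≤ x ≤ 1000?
Track d = LHS − RHS over the integers in [-1000, 1000]. Equality would need d = 0, but d changes sign only between consecutive integers, jumping over 0:
x = -1: LHS = |2·(-1) + 2| = |0| = 0, RHS = |2·(-1) + 1| = |-1| = 1; 0 ≠ 1 — holds  (d = -1)
x = 0: LHS = |2·0 + 2| = |2| = 2, RHS = |2·0 + 1| = |1| = 1; 2 ≠ 1 — holds  (d = 1)
Away from these crossings d keeps a constant sign, and checking every integer in [-1000, 1000] confirms d ≠ 0 throughout. Hence the two sides are never equal, so the relation holds for every integer in [-1000, 1000].

No counterexample exists.

Answer: True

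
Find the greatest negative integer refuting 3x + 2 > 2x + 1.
Testing negative integers from -1 downward:
x = -1: LHS = 3·(-1) + 2 = -1, RHS = 2·(-1) + 1 = -1; -1 > -1 — FAILS  ← closest negative counterexample to 0

Answer: x = -1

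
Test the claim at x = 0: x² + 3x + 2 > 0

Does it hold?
x = 0: LHS = 0² + 3·0 + 2 = 2; 2 > 0 — holds

The relation is satisfied at x = 0.

Answer: Yes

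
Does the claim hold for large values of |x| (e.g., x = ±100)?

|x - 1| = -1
x = 100: LHS = |100 - 1| = |99| = 99; 99 = -1 — FAILS
x = -100: LHS = |(-100) - 1| = |-101| = 101; 101 = -1 — FAILS

Answer: No, fails for both x = 100 and x = -100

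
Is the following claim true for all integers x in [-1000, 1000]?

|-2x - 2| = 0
The claim fails at x = 0:
x = 0: LHS = |-2·0 - 2| = |-2| = 2; 2 = 0 — FAILS

Because a single integer refutes it, the statement is false.

Answer: False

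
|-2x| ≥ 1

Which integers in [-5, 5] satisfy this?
Holds for: {-5, -4, -3, -2, -1, 1, 2, 3, 4, 5}
Fails for: {0}

Answer: {-5, -4, -3, -2, -1, 1, 2, 3, 4, 5}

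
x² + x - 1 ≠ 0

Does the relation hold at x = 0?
x = 0: LHS = 0² + 0 - 1 = -1; -1 ≠ 0 — holds

The relation is satisfied at x = 0.

Answer: Yes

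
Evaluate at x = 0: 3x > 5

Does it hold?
x = 0: LHS = 3·0 = 0; 0 > 5 — FAILS

The relation fails at x = 0, so x = 0 is a counterexample.

Answer: No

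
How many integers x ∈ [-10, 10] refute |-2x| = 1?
Counterexamples in [-10, 10]: {-10, -9, -8, -7, -6, -5, -4, -3, -2, -1, 0, 1, 2, 3, 4, 5, 6, 7, 8, 9, 10}.

Counting them gives 21 values.

Answer: 21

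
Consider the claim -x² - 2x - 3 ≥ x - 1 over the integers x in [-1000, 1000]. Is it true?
The claim fails at x = 0:
x = 0: LHS = -0² - 2·0 - 3 = -3, RHS = 0 - 1 = -1; -3 ≥ -1 — FAILS

Because a single integer refutes it, the statement is false.

Answer: False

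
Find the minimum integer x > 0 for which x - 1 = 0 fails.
Testing positive integers:
x = 1: LHS = 1 - 1 = 0; 0 = 0 — holds
x = 2: LHS = 2 - 1 = 1; 1 = 0 — FAILS  ← smallest positive counterexample

Answer: x = 2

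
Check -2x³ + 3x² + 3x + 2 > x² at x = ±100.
x = 100: LHS = -2·100³ + 3·100² + 3·100 + 2 = -1969698, RHS = 100² = 10000; -1969698 > 10000 — FAILS
x = -100: LHS = -2·(-100)³ + 3·(-100)² + 3·(-100) + 2 = 2029702, RHS = (-100)² = 10000; 2029702 > 10000 — holds

Answer: Partially: fails for x = 100, holds for x = -100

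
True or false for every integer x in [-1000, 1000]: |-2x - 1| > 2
The claim fails at x = 0:
x = 0: LHS = |-2·0 - 1| = |-1| = 1; 1 > 2 — FAILS

Because a single integer refutes it, the statement is false.

Answer: False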